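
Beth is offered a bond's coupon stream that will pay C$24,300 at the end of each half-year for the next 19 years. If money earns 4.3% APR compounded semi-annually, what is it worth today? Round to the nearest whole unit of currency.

C$626,605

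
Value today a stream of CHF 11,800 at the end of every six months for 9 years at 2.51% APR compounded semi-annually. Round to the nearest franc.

With 2 periods per year: i = 0.01255, n = 18.
PV = PMT · [1 − (1+i)^(−n)] / i = 11800 · 16.022296 = 189,063.0893

CHF 189,063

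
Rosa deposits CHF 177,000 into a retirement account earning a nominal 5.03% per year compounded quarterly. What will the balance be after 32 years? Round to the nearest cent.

CHF 876,304.32

Periodic rate i = 0.0503/4 = 0.012575; n = 32 × 4 = 128 periods.
FV = 177,000 × (1 + 0.012575)^128 = 876,304.3155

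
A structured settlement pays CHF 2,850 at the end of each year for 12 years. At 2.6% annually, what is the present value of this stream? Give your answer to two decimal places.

CHF 29,058.40

Annuity factor a(12|0.026) = 10.195931; PV = 2850 × 10.195931 = 29,058.4035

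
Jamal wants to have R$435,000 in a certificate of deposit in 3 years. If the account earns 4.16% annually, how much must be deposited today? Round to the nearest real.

R$384,934

PV = FV·(1+i)^(−n) = 435,000 × 0.884906 = 384,934.0626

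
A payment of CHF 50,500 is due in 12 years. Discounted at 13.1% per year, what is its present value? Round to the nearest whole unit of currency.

Discount factor = (1+0.131)^(−12) = 0.228270; PV = 50,500 × 0.228270 = 11,527.6324

CHF 11,528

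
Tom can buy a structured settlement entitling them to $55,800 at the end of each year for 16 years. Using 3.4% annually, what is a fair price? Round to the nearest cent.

$679,947.92

PV = PMT · [1 − (1+i)^(−n)] / i = 55800 · 12.185447 = 679,947.9201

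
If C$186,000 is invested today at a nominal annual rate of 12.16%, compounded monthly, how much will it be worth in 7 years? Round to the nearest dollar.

C$433,834

i = 0.1216/12 = 0.0101333 per month; n = 7·12 = 84.
FV = 186,000 × (1 + 0.0101333)^84 = 433,834.3774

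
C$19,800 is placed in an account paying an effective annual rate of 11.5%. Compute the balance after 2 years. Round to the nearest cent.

19,800 × (1+0.115)^2 = 19,800 × 1.243225 = 24,615.8550

C$24,615.85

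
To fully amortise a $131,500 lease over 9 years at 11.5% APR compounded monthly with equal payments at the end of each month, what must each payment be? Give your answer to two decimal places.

With 12 periods per year: i = 0.00958333, n = 108.
Annuity-PV factor = 67.097611; PMT = 131500 / 67.097611 = 1,959.8313

$1,959.83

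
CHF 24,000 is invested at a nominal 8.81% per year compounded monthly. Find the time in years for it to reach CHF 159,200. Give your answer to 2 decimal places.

21.56 years

Periodic rate i = 0.0881/12 = 0.00734167.
(1+i)^n = 159200/24000 = 6.63333, so n = ln 6.63333 / ln 1.00734 = 258.6667 months
= 258.6667/12 years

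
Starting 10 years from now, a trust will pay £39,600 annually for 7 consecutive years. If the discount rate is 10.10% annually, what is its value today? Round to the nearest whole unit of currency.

£80,829

Value one period before first payment (t=9): 39600 × [1 − (1+0.101)^(−7)] / 0.101 = 39600 × 4.852432 = 192,156.2911
PV₀ = 192,156.2911 / (1+0.101)^9 = 192,156.2911 / 2.377310 = 80,829.2850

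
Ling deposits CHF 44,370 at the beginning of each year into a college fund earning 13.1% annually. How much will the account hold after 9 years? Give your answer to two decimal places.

FV = PMT · [(1+i)^n − 1] / i × (1+i) = 44370 · 17.509372 = 776,890.8323
(annuity-due: payments at period start, so ×(1+i).)

CHF 776,890.83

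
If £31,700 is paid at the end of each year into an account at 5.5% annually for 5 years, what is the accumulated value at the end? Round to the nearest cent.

FV = 31700 × [(1+0.055)^5 − 1] / 0.055 = 31700 × 5.581091 = 176,920.5855

£176,920.59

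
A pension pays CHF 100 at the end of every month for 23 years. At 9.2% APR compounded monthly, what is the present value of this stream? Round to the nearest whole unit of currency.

Periodic rate i = 0.092/12 = 0.00766667; n = 23 × 12 = 276 periods.
PV = PMT · [1 − (1+i)^(−n)] / i = 100 · 114.588365 = 11,458.8365

CHF 11,459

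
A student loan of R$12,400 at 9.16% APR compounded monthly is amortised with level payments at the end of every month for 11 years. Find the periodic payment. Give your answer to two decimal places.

i = 0.0916/12 = 0.00763333 per month; n = 11·12 = 132.
PMT = 12400 / ( [1 − (1+0.00763333)^(−132)] / 0.00763333 ) = 12400 / 82.992084 = 149.4118

R$149.41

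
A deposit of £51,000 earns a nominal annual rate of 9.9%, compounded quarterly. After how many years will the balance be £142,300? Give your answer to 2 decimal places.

10.49 years

Periodic rate i = 0.099/4 = 0.02475.
(1+i)^n = 142300/51000 = 2.79020, so n = ln 2.79020 / ln 1.02475 = 41.9700 quarters
= 41.9700/4 years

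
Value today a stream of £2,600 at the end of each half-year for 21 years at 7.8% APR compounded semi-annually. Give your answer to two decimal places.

i = 0.078/2 = 0.039 per half-year; n = 21·2 = 42.
Annuity factor a(42|0.039) = 20.499614; PV = 2600 × 20.499614 = 53,298.9958

£53,299.00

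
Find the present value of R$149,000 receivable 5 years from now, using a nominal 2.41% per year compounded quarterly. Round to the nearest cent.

With 4 periods per year: i = 0.006025, n = 20.
PV = 149,000 / (1 + 0.006025)^20 = 149,000 / 1.127653 = 132,132.8506

R$132,132.85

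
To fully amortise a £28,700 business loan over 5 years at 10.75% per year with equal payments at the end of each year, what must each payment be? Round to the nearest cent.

Annuity-PV factor = 3.719258; PMT = 28700 / 3.719258 = 7,716.5923

£7,716.59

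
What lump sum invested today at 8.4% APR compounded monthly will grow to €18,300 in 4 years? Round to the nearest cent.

€13,092.92

With 12 periods per year: i = 0.007, n = 48.
Discount factor = (1+0.007)^(−48) = 0.715460; PV = 18,300 × 0.715460 = 13,092.9197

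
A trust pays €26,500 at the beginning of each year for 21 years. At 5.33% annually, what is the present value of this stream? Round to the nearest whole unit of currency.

Annuity factor a(21|0.0533) × (1+i) = 13.120762; PV = 26500 × 13.120762 = 347,700.2027
(annuity-due: payments at period start, so ×(1+i).)

€347,700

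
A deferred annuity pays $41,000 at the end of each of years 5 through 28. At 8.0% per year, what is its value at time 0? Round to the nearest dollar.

$317,297

Value one period before first payment (t=4): 41000 × [1 − (1+0.08)^(−24)] / 0.08 = 41000 × 10.528758 = 431,679.0896
PV₀ = 431,679.0896 / (1+0.08)^4 = 431,679.0896 / 1.360489 = 317,297.0177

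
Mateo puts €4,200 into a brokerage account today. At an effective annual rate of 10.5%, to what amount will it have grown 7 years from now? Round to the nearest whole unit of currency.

4,200 × (1+0.105)^7 = 4,200 × 2.011574 = 8,448.6095

€8,449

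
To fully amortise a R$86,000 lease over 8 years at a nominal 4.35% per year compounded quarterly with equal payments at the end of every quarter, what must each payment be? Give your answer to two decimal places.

R$3,196.63

i = 0.0435/4 = 0.010875 per quarter; n = 8·4 = 32.
Annuity-PV factor = 26.903298; PMT = 86000 / 26.903298 = 3,196.6341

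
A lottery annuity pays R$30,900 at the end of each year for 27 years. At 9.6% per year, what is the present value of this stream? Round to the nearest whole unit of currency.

PV = PMT · [1 − (1+i)^(−n)] / i = 30900 · 9.539981 = 294,785.4192

R$294,785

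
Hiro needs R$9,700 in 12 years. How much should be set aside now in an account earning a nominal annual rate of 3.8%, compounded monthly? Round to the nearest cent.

Periodic rate i = 0.038/12 = 0.00316667; n = 12 × 12 = 144 periods.
PV = FV·(1+i)^(−n) = 9,700 × 0.634271 = 6,152.4253

R$6,152.43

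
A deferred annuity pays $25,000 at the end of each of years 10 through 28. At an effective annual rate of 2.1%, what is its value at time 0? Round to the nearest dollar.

$322,118

Value one period before first payment (t=9): 25000 × [1 − (1+0.021)^(−19)] / 0.021 = 25000 × 15.534819 = 388,370.4688
Discount back 9 years: 388,370.4688 × (1+0.021)^(−9) = 388,370.4688 × 0.829408 = 322,117.6489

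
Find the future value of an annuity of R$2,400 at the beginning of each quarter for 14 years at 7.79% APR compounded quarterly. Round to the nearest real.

R$244,363

i = 0.0779/4 = 0.019475 per quarter; n = 14·4 = 56.
Accumulation factor s(56|0.019475) × (1+i) = 101.817765; FV = 2400 × 101.817765 = 244,362.6365
(Beginning-of-period payments → annuity-due factor ×(1+i).)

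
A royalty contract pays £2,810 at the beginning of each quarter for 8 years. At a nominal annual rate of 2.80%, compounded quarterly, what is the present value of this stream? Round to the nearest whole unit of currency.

With 4 periods per year: i = 0.007, n = 32.
PV = PMT · [1 − (1+i)^(−n)] / i × (1+i) = 2810 · 28.780185 = 80,872.3196
Payments are at the start of each period, so multiply by (1+i).

£80,872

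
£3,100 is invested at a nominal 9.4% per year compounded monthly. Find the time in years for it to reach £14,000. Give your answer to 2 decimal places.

Periodic rate i = 0.094/12 = 0.00783333.
(1+i)^n = 14000/3100 = 4.51613, so n = ln 4.51613 / ln 1.00783 = 193.2195 months
= 193.2195/12 years

16.10 years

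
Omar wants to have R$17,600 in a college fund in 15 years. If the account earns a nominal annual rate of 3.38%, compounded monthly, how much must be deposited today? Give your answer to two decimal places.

R$10,608.03

i = 0.0338/12 = 0.00281667 per month; n = 15·12 = 180.
PV = 17,600 / (1 + 0.00281667)^180 = 17,600 / 1.659120 = 10,608.0335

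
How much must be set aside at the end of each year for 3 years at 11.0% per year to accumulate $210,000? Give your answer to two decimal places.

$62,834.74

PMT = 210000 / ( [(1+0.11)^3 − 1] / 0.11 ) = 210000 / 3.342100 = 62,834.7446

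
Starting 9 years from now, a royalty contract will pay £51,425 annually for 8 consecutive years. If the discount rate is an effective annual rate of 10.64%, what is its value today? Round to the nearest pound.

£119,386

PV at t=8 (ordinary 8-year annuity): 51425 × a(8|0.1064) = 51425 × 5.212864 = 268,071.5472
Discount back 8 years: 268,071.5472 × (1+0.1064)^(−8) = 268,071.5472 × 0.445351 = 119,385.9952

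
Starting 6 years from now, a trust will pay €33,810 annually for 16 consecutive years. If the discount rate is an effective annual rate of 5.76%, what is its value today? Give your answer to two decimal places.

Value one period before first payment (t=5): 33810 × [1 − (1+0.0576)^(−16)] / 0.0576 = 33810 × 10.274568 = 347,383.1392
Discount back 5 years: 347,383.1392 × (1+0.0576)^(−5) = 347,383.1392 × 0.755775 = 262,543.6537

€262,543.65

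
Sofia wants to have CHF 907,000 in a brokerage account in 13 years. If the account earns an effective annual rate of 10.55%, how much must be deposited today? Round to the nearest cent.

CHF 246,231.48

PV = FV·(1+i)^(−n) = 907,000 × 0.271479 = 246,231.4810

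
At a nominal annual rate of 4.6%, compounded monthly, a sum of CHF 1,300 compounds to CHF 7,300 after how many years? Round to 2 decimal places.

37.58 years

Periodic rate i = 0.046/12 = 0.00383333.
(1+i)^n = 7300/1300 = 5.61538, so n = ln 5.61538 / ln 1.00383 = 450.9953 months
= 450.9953/12 years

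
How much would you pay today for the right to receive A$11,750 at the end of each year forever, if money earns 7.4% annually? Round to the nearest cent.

PV = C/r = 11750/0.074 = 158,783.7838

A$158,783.78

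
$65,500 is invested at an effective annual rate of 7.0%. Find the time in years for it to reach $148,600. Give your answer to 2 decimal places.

12.11 years

n = ln(148600/65500) / ln(1+0.07) = ln(2.26870) / 0.067659 = 12.1080 years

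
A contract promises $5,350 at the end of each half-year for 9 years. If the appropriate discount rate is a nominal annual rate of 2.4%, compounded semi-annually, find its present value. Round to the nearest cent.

$86,147.52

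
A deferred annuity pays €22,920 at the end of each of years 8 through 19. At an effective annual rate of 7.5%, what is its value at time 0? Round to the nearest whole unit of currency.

€106,864

Value one period before first payment (t=7): 22920 × [1 − (1+0.075)^(−12)] / 0.075 = 22920 × 7.735278 = 177,292.5781
Discount back 7 years: 177,292.5781 × (1+0.075)^(−7) = 177,292.5781 × 0.602755 = 106,863.9703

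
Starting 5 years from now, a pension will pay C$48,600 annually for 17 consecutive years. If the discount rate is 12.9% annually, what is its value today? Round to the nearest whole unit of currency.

C$202,408

PV at t=4 (ordinary 17-year annuity): 48600 × a(17|0.129) = 48600 × 6.766536 = 328,853.6668
Discount back 4 years: 328,853.6668 × (1+0.129)^(−4) = 328,853.6668 × 0.615495 = 202,407.6492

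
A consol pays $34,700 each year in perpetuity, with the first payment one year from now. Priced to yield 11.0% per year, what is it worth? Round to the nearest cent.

$315,454.55

PV = PMT / i = 34700 / 0.11 = 315,454.5455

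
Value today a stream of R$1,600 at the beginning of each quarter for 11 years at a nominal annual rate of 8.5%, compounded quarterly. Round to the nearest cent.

i = 0.085/4 = 0.02125 per quarter; n = 11·4 = 44.
PV = 1600 × [1 − (1+0.02125)^(−44)] / 0.02125 × (1+i) = 1600 × 29.005880 = 46,409.4083
(Beginning-of-period payments → annuity-due factor ×(1+i).)

R$46,409.41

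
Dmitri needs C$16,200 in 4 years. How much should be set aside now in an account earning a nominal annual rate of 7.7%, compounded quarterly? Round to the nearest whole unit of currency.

C$11,941

With 4 periods per year: i = 0.01925, n = 16.
PV = FV·(1+i)^(−n) = 16,200 × 0.737070 = 11,940.5269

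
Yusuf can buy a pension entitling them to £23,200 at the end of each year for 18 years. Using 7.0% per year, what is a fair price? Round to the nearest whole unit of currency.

£233,371

PV = 23200 × [1 − (1+0.07)^(−18)] / 0.07 = 23200 × 10.059087 = 233,370.8163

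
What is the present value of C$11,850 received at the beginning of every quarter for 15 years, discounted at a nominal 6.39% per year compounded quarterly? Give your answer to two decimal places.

C$462,442.19

i = 0.0639/4 = 0.015975 per quarter; n = 15·4 = 60.
PV = 11850 × [1 − (1+0.015975)^(−60)] / 0.015975 × (1+i) = 11850 × 39.024657 = 462,442.1854
(annuity-due: payments at period start, so ×(1+i).)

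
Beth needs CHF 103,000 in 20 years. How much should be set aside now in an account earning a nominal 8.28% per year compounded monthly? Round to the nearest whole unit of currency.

Periodic rate i = 0.0828/12 = 0.0069; n = 20 × 12 = 240 periods.
Discount factor = (1+0.0069)^(−240) = 0.191990; PV = 103,000 × 0.191990 = 19,774.9511

CHF 19,775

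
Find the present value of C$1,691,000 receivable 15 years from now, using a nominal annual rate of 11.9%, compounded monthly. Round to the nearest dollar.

i = 0.119/12 = 0.00991667 per month; n = 15·12 = 180.
PV = FV·(1+i)^(−n) = 1,691,000 × 0.169279 = 286,250.6693

C$286,251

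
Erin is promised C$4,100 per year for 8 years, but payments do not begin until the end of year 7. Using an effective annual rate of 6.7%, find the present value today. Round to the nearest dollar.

PV at t=6 (ordinary 8-year annuity): 4100 × a(8|0.067) = 4100 × 6.041347 = 24,769.5215
Discount back 6 years: 24,769.5215 × (1+0.067)^(−6) = 24,769.5215 × 0.677663 = 16,785.3770

C$16,785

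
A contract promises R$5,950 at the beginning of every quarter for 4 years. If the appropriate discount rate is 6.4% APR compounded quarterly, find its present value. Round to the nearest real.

i = 0.064/4 = 0.016 per quarter; n = 4·4 = 16.
PV = PMT · [1 − (1+i)^(−n)] / i × (1+i) = 5950 · 14.242270 = 84,741.5036
(annuity-due: payments at period start, so ×(1+i).)

R$84,742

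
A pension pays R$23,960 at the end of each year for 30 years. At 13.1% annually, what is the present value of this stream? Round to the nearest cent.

Annuity factor a(30|0.131) = 7.443545; PV = 23960 × 7.443545 = 178,347.3469

R$178,347.35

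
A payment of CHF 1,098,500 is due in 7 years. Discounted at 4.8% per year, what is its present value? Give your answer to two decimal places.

CHF 791,172.32

PV = 1,098,500 / (1 + 0.048)^7 = 1,098,500 / 1.388446 = 791,172.3166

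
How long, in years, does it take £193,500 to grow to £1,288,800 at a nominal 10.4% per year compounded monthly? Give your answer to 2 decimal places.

Periodic rate i = 0.104/12 = 0.00866667.
(1+i)^n = 1.2888e+06/193500 = 6.66047, so n = ln 6.66047 / ln 1.00867 = 219.7378 months
= 219.7378/12 years

18.31 years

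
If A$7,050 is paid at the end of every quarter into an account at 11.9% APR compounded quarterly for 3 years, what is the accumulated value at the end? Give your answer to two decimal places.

A$99,911.82

Periodic rate i = 0.119/4 = 0.02975; n = 3 × 4 = 12 periods.
FV = PMT · [(1+i)^n − 1] / i = 7050 · 14.171890 = 99,911.8238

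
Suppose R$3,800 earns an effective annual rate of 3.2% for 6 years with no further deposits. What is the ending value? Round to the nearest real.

R$4,591

3,800 × (1+0.032)^6 = 3,800 × 1.208031 = 4,590.5189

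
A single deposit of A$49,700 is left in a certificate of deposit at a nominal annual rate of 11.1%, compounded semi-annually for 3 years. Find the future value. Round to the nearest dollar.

i = 0.111/2 = 0.0555 per half-year; n = 3·2 = 6.
49,700 × (1+0.0555)^6 = 49,700 × 1.382768 = 68,723.5863

A$68,724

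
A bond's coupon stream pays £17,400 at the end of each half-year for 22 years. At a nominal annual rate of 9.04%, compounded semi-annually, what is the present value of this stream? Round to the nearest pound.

£329,921

Periodic rate i = 0.0904/2 = 0.0452; n = 22 × 2 = 44 periods.
Annuity factor a(44|0.0452) = 18.960976; PV = 17400 × 18.960976 = 329,920.9808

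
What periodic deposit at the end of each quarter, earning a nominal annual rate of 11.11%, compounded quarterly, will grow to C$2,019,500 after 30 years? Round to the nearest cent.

With 4 periods per year: i = 0.027775, n = 120.
FV-annuity factor = 928.073741; PMT = 2.0195e+06 / 928.073741 = 2,176.0124

C$2,176.01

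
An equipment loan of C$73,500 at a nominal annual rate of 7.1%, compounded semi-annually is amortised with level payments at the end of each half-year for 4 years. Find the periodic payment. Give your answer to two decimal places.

With 2 periods per year: i = 0.0355, n = 8.
PMT = 73500 / ( [1 − (1+0.0355)^(−8)] / 0.0355 ) = 73500 / 6.859634 = 10,714.8578

C$10,714.86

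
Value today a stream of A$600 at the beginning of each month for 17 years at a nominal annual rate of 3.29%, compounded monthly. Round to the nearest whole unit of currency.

A$93,912

i = 0.0329/12 = 0.00274167 per month; n = 17·12 = 204.
PV = PMT · [1 − (1+i)^(−n)] / i × (1+i) = 600 · 156.520352 = 93,912.2109
(annuity-due: payments at period start, so ×(1+i).)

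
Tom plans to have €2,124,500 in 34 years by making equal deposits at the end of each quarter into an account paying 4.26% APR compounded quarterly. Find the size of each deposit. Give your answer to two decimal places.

i = 0.0426/4 = 0.01065 per quarter; n = 34·4 = 136.
PMT = 2.1245e+06 / ( [(1+0.01065)^136 − 1] / 0.01065 ) = 2.1245e+06 / 302.706764 = 7,018.3433

€7,018.34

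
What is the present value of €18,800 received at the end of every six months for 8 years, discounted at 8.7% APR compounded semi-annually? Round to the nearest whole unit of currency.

€213,514

i = 0.087/2 = 0.0435 per half-year; n = 8·2 = 16.
PV = PMT · [1 − (1+i)^(−n)] / i = 18800 · 11.357119 = 213,513.8411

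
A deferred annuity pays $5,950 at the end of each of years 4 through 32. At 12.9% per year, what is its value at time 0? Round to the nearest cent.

$31,101.29

Value one period before first payment (t=3): 5950 × [1 − (1+0.129)^(−29)] / 0.129 = 5950 × 7.522172 = 44,756.9226
Discount back 3 years: 44,756.9226 × (1+0.129)^(−3) = 44,756.9226 × 0.694893 = 31,101.2892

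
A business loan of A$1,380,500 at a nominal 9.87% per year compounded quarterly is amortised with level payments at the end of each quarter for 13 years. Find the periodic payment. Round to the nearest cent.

i = 0.0987/4 = 0.024675 per quarter; n = 13·4 = 52.
Annuity-PV factor = 29.117430; PMT = 1.3805e+06 / 29.117430 = 47,411.4648

A$47,411.46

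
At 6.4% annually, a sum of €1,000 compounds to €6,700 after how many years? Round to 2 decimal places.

30.66 years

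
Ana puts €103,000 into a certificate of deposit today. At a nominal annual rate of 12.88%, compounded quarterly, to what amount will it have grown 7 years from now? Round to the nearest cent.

Periodic rate i = 0.1288/4 = 0.0322; n = 7 × 4 = 28 periods.
103,000 × (1+0.0322)^28 = 103,000 × 2.428779 = 250,164.1986

€250,164.20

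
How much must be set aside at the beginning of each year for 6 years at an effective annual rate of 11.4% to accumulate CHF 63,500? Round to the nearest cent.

PMT = 63500 / ( [(1+0.114)^6 − 1] / 0.114 × (1+i) ) = 63500 / 8.904398 = 7,131.3076

CHF 7,131.31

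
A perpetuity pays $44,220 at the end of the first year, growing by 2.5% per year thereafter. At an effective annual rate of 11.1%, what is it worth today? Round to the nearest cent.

$514,186.05

PV = PMT / (i − g) = 44220 / (0.111 − 0.025) = 44220 / 0.086000 = 514,186.0465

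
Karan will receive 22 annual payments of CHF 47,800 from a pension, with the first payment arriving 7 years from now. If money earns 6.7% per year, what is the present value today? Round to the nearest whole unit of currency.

Value one period before first payment (t=6): 47800 × [1 − (1+0.067)^(−22)] / 0.067 = 47800 × 11.341869 = 542,141.3145
PV₀ = 542,141.3145 / (1+0.067)^6 = 542,141.3145 / 1.475661 = 367,388.8638

CHF 367,389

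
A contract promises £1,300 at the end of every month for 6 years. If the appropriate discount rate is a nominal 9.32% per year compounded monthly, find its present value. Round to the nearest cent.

£71,488.41

i = 0.0932/12 = 0.00776667 per month; n = 6·12 = 72.
Annuity factor a(72|0.00776667) = 54.991086; PV = 1300 × 54.991086 = 71,488.4117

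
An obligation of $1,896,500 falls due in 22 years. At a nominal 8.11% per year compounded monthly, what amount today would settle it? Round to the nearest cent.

$320,399.11

Periodic rate i = 0.0811/12 = 0.00675833; n = 22 × 12 = 264 periods.
Discount factor = (1+0.00675833)^(−264) = 0.168942; PV = 1,896,500 × 0.168942 = 320,399.1117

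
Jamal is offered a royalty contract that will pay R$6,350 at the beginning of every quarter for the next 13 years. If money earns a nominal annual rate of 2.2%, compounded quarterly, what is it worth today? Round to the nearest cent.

R$288,074.40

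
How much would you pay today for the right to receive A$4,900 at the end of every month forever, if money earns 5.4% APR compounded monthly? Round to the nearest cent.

A$1,088,888.89

Periodic rate i = 0.054/12 = 0.0045.
PV = PMT / i = 4900 / 0.0045 = 1,088,888.8889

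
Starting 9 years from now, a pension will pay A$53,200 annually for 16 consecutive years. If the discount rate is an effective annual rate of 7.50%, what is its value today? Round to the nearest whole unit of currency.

Value one period before first payment (t=8): 53200 × [1 − (1+0.075)^(−16)] / 0.075 = 53200 × 9.141507 = 486,328.1585
PV₀ = 486,328.1585 / (1+0.075)^8 = 486,328.1585 / 1.783478 = 272,685.2847

A$272,685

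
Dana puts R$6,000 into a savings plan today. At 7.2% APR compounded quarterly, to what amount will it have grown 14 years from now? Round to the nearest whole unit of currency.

R$16,294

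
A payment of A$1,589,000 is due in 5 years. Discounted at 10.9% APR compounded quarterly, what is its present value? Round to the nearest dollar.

Periodic rate i = 0.109/4 = 0.02725; n = 5 × 4 = 20 periods.
PV = FV·(1+i)^(−n) = 1,589,000 × 0.584086 = 928,113.0912

A$928,113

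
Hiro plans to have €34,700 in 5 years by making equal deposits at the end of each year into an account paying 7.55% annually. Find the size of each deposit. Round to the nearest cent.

€5,968.16

FV-annuity factor = 5.814187; PMT = 34700 / 5.814187 = 5,968.1605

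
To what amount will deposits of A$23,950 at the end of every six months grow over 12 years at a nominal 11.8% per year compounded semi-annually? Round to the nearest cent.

i = 0.118/2 = 0.059 per half-year; n = 12·2 = 24.
FV = PMT · [(1+i)^n − 1] / i = 23950 · 50.139803 = 1,200,848.2826

A$1,200,848.28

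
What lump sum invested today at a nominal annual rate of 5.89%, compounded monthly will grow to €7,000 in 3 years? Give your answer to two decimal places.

€5,868.75

With 12 periods per year: i = 0.00490833, n = 36.
Discount factor = (1+0.00490833)^(−36) = 0.838393; PV = 7,000 × 0.838393 = 5,868.7542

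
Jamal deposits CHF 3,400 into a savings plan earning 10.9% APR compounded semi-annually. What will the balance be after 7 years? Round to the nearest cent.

CHF 7,147.12

i = 0.109/2 = 0.0545 per half-year; n = 7·2 = 14.
3,400 × (1+0.0545)^14 = 3,400 × 2.102094 = 7,147.1203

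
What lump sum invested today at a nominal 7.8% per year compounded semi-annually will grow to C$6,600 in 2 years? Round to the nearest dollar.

With 2 periods per year: i = 0.039, n = 4.
PV = FV·(1+i)^(−n) = 6,600 × 0.858100 = 5,663.4588

C$5,663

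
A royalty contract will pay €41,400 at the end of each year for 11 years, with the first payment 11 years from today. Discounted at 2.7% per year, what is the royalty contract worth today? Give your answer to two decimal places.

€298,405.01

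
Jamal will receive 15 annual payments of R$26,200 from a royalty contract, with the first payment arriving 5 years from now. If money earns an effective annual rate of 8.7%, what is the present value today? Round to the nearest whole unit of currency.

R$153,988

PV at t=4 (ordinary 15-year annuity): 26200 × a(15|0.087) = 26200 × 8.205452 = 214,982.8410
PV₀ = 214,982.8410 / (1+0.087)^4 = 214,982.8410 / 1.396105 = 153,987.5543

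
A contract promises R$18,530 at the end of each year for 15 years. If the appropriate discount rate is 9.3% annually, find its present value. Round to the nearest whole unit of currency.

R$146,756

Annuity factor a(15|0.093) = 7.919897; PV = 18530 × 7.919897 = 146,755.6839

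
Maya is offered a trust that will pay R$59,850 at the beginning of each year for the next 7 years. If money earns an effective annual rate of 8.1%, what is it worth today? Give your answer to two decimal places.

Annuity factor a(7|0.081) × (1+i) = 5.608889; PV = 59850 × 5.608889 = 335,691.9984
(annuity-due: payments at period start, so ×(1+i).)

R$335,692.00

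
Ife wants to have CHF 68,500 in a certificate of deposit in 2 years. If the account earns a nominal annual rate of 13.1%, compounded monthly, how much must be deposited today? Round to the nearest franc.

CHF 52,786

With 12 periods per year: i = 0.0109167, n = 24.
Discount factor = (1+0.0109167)^(−24) = 0.770604; PV = 68,500 × 0.770604 = 52,786.3960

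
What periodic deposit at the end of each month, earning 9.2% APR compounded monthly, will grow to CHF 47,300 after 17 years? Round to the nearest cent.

CHF 96.72

With 12 periods per year: i = 0.00766667, n = 204.
PMT = 47300 / ( [(1+0.00766667)^204 − 1] / 0.00766667 ) = 47300 / 489.062606 = 96.7156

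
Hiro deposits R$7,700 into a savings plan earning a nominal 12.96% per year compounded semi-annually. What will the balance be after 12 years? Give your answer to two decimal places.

R$34,747.51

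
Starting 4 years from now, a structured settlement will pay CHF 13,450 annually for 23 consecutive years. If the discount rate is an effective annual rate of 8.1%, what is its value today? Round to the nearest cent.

Value one period before first payment (t=3): 13450 × [1 − (1+0.081)^(−23)] / 0.081 = 13450 × 10.287306 = 138,364.2695
PV₀ = 138,364.2695 / (1+0.081)^3 = 138,364.2695 / 1.263214 = 109,533.4766

CHF 109,533.48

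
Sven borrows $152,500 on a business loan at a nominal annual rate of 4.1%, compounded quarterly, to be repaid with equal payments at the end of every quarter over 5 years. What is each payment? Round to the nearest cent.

Periodic rate i = 0.041/4 = 0.01025; n = 5 × 4 = 20 periods.
PMT = 152500 / ( [1 − (1+0.01025)^(−20)] / 0.01025 ) = 152500 / 18.000210 = 8,472.1233

$8,472.12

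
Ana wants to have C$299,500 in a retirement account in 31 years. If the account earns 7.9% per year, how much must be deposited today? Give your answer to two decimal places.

Discount factor = (1+0.079)^(−31) = 0.094697; PV = 299,500 × 0.094697 = 28,361.6858

C$28,361.69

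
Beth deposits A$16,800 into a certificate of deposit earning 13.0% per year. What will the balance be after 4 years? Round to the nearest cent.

A$27,391.96

16,800 × (1+0.13)^4 = 16,800 × 1.630474 = 27,391.9566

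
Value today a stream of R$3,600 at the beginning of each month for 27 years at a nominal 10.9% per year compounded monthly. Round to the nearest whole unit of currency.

R$378,569

i = 0.109/12 = 0.00908333 per month; n = 27·12 = 324.
Annuity factor a(324|0.00908333) × (1+i) = 105.158078; PV = 3600 × 105.158078 = 378,569.0803
(Beginning-of-period payments → annuity-due factor ×(1+i).)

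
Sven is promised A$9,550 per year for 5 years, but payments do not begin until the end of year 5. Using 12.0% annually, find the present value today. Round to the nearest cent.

A$21,878.10

Value one period before first payment (t=4): 9550 × [1 − (1+0.12)^(−5)] / 0.12 = 9550 × 3.604776 = 34,425.6127
Discount back 4 years: 34,425.6127 × (1+0.12)^(−4) = 34,425.6127 × 0.635518 = 21,878.0993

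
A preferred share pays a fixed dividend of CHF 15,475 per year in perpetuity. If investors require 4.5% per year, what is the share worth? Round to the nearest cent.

CHF 343,888.89

PV = C/r = 15475/0.045 = 343,888.8889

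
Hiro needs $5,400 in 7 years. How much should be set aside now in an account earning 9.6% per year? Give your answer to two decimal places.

Discount factor = (1+0.096)^(−7) = 0.526412; PV = 5,400 × 0.526412 = 2,842.6270

$2,842.63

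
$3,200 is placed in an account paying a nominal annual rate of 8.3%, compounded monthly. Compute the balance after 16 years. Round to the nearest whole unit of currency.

$12,020

Periodic rate i = 0.083/12 = 0.00691667; n = 16 × 12 = 192 periods.
FV = 3,200 × (1 + 0.00691667)^192 = 12,020.0875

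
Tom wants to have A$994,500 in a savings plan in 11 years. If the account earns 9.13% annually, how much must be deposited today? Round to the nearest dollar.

A$380,381

Discount factor = (1+0.0913)^(−11) = 0.382485; PV = 994,500 × 0.382485 = 380,381.2316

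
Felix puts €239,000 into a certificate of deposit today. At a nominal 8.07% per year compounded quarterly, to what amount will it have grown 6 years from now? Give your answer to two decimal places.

€386,002.52

i = 0.0807/4 = 0.020175 per quarter; n = 6·4 = 24.
FV = 239,000 × (1 + 0.020175)^24 = 386,002.5211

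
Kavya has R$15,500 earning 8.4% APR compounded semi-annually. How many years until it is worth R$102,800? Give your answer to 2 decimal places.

Periodic rate i = 0.084/2 = 0.042.
n = ln(102800/15500) / ln(1+0.042) = ln(6.63226) / 0.041142 = 45.9858 half-years
= 45.9858/2 years

22.99 years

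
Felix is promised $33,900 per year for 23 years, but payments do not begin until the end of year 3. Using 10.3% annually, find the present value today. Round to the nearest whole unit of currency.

$242,150

Value one period before first payment (t=2): 33900 × [1 − (1+0.103)^(−23)] / 0.103 = 33900 × 8.690320 = 294,601.8496
PV₀ = 294,601.8496 / (1+0.103)^2 = 294,601.8496 / 1.216609 = 242,149.9837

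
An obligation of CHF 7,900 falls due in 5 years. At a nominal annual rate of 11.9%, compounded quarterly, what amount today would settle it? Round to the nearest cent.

CHF 4,395.33

Periodic rate i = 0.119/4 = 0.02975; n = 5 × 4 = 20 periods.
PV = 7,900 / (1 + 0.02975)^20 = 7,900 / 1.797364 = 4,395.3259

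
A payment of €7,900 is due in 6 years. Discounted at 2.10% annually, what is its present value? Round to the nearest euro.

PV = FV·(1+i)^(−n) = 7,900 × 0.882766 = 6,973.8506

€6,974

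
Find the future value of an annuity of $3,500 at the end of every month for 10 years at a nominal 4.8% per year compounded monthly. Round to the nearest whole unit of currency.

With 12 periods per year: i = 0.004, n = 120.
Accumulation factor s(120|0.004) = 153.631959; FV = 3500 × 153.631959 = 537,711.8565

$537,712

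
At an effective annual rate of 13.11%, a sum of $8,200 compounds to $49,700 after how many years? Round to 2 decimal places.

(1+i)^n = 49700/8200 = 6.06098, so n = ln 6.06098 / ln 1.1311 = 14.6267 years

14.63 years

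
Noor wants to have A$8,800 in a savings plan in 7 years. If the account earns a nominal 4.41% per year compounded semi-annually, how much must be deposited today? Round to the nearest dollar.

A$6,484

i = 0.0441/2 = 0.02205 per half-year; n = 7·2 = 14.
PV = 8,800 / (1 + 0.02205)^14 = 8,800 / 1.357094 = 6,484.4430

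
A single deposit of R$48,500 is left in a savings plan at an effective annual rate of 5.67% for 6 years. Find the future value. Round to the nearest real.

R$67,523

FV = 48,500 × (1 + 0.0567)^6 = 67,523.0394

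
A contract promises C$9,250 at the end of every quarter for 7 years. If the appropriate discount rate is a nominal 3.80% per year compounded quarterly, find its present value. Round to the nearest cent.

Periodic rate i = 0.038/4 = 0.0095; n = 7 × 4 = 28 periods.
Annuity factor a(28|0.0095) = 24.483996; PV = 9250 × 24.483996 = 226,476.9631

C$226,476.96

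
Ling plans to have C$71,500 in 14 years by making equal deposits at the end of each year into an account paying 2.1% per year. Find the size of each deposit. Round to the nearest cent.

C$4,446.19

PMT = 71500 / ( [(1+0.021)^14 − 1] / 0.021 ) = 71500 / 16.081196 = 4,446.1867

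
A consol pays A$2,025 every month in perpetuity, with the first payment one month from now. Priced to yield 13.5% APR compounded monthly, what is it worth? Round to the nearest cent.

A$180,000.00

Periodic rate i = 0.135/12 = 0.01125.
PV = PMT / i = 2025 / 0.01125 = 180,000.0000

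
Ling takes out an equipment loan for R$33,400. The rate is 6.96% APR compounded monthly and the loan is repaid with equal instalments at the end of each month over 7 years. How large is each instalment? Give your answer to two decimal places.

With 12 periods per year: i = 0.0058, n = 84.
PMT = 33400 / ( [1 − (1+0.0058)^(−84)] / 0.0058 ) = 33400 / 66.343205 = 503.4427

R$503.44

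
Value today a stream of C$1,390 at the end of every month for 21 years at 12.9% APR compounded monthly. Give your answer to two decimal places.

C$120,564.94

i = 0.129/12 = 0.01075 per month; n = 21·12 = 252.
PV = PMT · [1 − (1+i)^(−n)] / i = 1390 · 86.737369 = 120,564.9434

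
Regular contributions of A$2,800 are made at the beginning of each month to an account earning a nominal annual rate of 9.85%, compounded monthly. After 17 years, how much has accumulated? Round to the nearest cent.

A$1,478,765.71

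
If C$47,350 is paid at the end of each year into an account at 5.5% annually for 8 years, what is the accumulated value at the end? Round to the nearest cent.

FV = PMT · [(1+i)^n − 1] / i = 47350 · 9.721573 = 460,316.4815

C$460,316.48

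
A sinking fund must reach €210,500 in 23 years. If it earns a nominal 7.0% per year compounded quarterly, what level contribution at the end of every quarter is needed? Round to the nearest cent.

With 4 periods per year: i = 0.0175, n = 92.
FV-annuity factor = 224.778773; PMT = 210500 / 224.778773 = 936.4763

€936.48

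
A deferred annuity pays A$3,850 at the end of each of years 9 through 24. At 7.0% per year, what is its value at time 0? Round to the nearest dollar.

PV at t=8 (ordinary 16-year annuity): 3850 × a(16|0.07) = 3850 × 9.446649 = 36,369.5971
PV₀ = 36,369.5971 / (1+0.07)^8 = 36,369.5971 / 1.718186 = 21,167.4367

A$21,167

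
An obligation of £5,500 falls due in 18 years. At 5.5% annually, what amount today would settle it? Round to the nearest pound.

PV = FV·(1+i)^(−n) = 5,500 × 0.381466 = 2,098.0625

£2,098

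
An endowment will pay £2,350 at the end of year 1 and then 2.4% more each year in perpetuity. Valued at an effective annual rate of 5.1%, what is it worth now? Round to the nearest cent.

£87,037.04

PV = D₁/(r − g) = 2350/(0.051 − 0.024) = 87,037.0370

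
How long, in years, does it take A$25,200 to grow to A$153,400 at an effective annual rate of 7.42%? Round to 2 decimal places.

n = ln(153400/25200) / ln(1+0.0742) = ln(6.08730) / 0.071576 = 25.2347 years

25.23 years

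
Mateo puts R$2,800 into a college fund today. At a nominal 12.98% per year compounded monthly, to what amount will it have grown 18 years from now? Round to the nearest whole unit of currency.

R$28,602

i = 0.1298/12 = 0.0108167 per month; n = 18·12 = 216.
FV = PV·(1+i)^n = 2,800 × 10.214971 = 28,601.9179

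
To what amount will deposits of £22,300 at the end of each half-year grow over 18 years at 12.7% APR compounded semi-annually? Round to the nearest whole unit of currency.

i = 0.127/2 = 0.0635 per half-year; n = 18·2 = 36.
FV = PMT · [(1+i)^n − 1] / i = 22300 · 128.721434 = 2,870,487.9879

£2,870,488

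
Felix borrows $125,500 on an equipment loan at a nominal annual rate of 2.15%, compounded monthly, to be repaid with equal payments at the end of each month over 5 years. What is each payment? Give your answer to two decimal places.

i = 0.0215/12 = 0.00179167 per month; n = 5·12 = 60.
PMT = 125500 / ( [1 − (1+0.00179167)^(−60)] / 0.00179167 ) = 125500 / 56.839306 = 2,207.9791

$2,207.98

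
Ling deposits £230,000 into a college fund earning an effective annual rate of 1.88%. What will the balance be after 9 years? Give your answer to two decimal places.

£271,974.55

FV = 230,000 × (1 + 0.0188)^9 = 271,974.5474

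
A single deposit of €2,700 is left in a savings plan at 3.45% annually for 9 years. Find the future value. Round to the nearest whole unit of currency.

€3,664

FV = PV·(1+i)^n = 2,700 × 1.356983 = 3,663.8545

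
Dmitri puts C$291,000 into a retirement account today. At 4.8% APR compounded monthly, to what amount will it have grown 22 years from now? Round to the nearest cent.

C$834,820.63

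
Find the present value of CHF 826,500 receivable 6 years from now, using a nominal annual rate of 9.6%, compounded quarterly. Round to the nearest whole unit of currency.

i = 0.096/4 = 0.024 per quarter; n = 6·4 = 24.
PV = 826,500 / (1 + 0.024)^24 = 826,500 / 1.766847 = 467,782.4224

CHF 467,782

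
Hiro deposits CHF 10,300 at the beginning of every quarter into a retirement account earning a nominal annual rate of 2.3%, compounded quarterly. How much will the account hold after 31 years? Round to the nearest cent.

CHF 1,866,355.18

i = 0.023/4 = 0.00575 per quarter; n = 31·4 = 124.
Accumulation factor s(124|0.00575) × (1+i) = 181.199532; FV = 10300 × 181.199532 = 1,866,355.1834
Payments are at the start of each period, so multiply by (1+i).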